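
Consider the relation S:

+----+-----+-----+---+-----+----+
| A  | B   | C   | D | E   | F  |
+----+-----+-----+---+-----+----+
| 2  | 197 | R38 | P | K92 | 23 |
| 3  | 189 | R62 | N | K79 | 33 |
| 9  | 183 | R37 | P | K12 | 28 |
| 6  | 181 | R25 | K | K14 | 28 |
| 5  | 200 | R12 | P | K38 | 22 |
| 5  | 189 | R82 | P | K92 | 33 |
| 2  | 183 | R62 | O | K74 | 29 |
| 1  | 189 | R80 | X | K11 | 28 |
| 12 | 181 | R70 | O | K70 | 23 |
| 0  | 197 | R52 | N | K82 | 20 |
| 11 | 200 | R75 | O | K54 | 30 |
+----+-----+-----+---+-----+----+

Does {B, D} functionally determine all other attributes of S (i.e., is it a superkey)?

Yes

All 11 rows have distinct {B, D} values, so {B, D} → (all attributes) holds and {B, D} is a superkey.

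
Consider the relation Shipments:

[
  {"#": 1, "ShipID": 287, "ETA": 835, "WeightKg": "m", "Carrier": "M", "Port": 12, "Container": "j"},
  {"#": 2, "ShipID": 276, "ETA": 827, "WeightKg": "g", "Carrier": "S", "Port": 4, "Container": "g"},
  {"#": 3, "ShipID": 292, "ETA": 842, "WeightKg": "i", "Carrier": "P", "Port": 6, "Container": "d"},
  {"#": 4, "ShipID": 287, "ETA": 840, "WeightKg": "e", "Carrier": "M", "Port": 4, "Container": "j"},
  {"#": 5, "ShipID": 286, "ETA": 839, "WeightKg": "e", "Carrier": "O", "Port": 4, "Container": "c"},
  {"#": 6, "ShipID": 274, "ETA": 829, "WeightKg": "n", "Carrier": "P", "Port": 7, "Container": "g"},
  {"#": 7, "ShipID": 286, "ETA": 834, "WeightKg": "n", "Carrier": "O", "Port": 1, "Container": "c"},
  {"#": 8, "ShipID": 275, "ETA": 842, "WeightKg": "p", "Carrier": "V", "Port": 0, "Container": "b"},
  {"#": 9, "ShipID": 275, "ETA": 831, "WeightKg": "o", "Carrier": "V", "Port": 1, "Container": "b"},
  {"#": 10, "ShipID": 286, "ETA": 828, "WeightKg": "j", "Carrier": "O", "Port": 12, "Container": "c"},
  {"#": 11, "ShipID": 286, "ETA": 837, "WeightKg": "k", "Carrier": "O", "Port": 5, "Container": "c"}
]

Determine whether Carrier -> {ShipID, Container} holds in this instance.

No

Carrier=M: rows 1, 4 → {ShipID,Container} = (287, j), (287, j) ✓
Carrier=S: row 2 → {ShipID,Container} = (276, g) ✓
Carrier=P: rows 3, 6 → {ShipID,Container} takes values {(292, d), (274, g)} — violation
Carrier=O: rows 5, 7, 10, 11 → {ShipID,Container} = (286, c), (286, c), (286, c), (286, c) ✓
Carrier=V: rows 8, 9 → {ShipID,Container} = (275, b), (275, b) ✓
Two rows agree on Carrier but differ on {ShipID, Container}, so Carrier -> {ShipID, Container} does not hold.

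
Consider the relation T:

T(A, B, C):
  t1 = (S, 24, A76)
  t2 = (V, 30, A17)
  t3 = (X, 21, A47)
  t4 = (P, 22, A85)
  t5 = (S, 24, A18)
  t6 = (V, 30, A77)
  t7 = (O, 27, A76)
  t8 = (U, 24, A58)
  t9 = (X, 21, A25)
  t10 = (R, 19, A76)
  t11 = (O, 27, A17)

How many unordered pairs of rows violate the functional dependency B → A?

2

B=24: violating pairs (1,8), (5,8) — 2 pairs.
B=30: all 2 rows agree on A — 0 pairs.
B=21: all 2 rows agree on A — 0 pairs.
B=27: all 2 rows agree on A — 0 pairs.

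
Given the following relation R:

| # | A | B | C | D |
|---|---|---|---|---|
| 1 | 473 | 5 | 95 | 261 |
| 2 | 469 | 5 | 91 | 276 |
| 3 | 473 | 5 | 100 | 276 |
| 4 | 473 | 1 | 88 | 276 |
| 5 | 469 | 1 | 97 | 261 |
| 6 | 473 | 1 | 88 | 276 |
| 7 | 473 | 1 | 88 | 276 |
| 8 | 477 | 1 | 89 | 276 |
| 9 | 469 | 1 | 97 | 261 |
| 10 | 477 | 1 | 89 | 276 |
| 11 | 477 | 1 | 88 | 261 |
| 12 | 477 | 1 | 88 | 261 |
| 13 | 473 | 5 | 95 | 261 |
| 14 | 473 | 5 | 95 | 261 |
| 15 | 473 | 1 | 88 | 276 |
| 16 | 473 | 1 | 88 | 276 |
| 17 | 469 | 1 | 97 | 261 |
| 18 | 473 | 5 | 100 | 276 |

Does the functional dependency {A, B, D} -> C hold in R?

Yes

(A=473, B=5, D=261): rows 1, 13, 14 → C = 95, 95, 95 ✓
(A=469, B=5, D=276): row 2 → C = 91 ✓
(A=473, B=5, D=276): rows 3, 18 → C = 100, 100 ✓
(A=473, B=1, D=276): rows 4, 6, 7, 15, 16 → C = 88, 88, 88, 88, 88 ✓
(A=469, B=1, D=261): rows 5, 9, 17 → C = 97, 97, 97 ✓
(A=477, B=1, D=276): rows 8, 10 → C = 89, 89 ✓
(A=477, B=1, D=261): rows 11, 12 → C = 88, 88 ✓
Every {A, B, D} value is associated with a single C value, so {A, B, D} -> C holds.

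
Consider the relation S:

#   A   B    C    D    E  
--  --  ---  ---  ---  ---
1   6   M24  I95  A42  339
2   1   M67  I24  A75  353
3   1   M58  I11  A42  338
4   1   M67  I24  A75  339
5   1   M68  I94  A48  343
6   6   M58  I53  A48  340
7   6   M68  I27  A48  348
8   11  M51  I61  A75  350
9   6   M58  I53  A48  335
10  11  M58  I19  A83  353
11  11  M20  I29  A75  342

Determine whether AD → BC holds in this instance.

No

(A=6, D=A42): row 1 → {B,C} = (M24, I95) ✓
(A=1, D=A75): rows 2, 4 → {B,C} = (M67, I24), (M67, I24) ✓
(A=1, D=A42): row 3 → {B,C} = (M58, I11) ✓
(A=1, D=A48): row 5 → {B,C} = (M68, I94) ✓
(A=6, D=A48): rows 6, 7, 9 → {B,C} takes values {(M58, I53), (M68, I27)} — violation
(A=11, D=A75): rows 8, 11 → {B,C} takes values {(M51, I61), (M20, I29)} — violation
(A=11, D=A83): row 10 → {B,C} = (M58, I19) ✓
Two rows agree on AD but differ on BC, so AD → BC does not hold.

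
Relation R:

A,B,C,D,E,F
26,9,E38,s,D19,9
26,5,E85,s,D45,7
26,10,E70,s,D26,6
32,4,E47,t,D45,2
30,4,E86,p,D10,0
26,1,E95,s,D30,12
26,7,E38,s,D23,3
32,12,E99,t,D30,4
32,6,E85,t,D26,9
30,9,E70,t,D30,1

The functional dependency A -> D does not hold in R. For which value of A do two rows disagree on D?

A=26: 5 rows → D = s, s, s, s, s ✓
A=32: 3 rows → D = t, t, t ✓
A=30: 2 rows → D takes values {p, t} — violation
The only A value with inconsistent D is A=30.

30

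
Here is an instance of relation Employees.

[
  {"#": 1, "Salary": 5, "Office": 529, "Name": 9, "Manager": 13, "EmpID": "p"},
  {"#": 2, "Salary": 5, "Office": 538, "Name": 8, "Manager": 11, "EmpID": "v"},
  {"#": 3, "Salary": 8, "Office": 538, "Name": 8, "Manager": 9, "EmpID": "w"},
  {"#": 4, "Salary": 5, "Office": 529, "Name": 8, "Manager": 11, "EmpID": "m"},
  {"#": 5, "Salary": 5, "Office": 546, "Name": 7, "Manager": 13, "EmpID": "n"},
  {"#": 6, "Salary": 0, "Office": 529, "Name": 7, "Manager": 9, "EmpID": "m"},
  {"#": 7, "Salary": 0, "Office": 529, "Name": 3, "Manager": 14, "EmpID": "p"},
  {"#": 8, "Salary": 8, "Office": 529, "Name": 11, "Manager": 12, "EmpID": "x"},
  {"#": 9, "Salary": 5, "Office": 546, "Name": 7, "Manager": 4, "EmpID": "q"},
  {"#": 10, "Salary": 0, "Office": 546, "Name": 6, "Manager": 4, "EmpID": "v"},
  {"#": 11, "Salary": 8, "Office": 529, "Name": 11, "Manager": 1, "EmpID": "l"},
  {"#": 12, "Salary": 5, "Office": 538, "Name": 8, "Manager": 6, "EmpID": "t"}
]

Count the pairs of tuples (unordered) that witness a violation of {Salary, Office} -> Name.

(Salary=5, Office=529): violating pairs (1,4) — 1 pair.
(Salary=5, Office=538): all 2 rows agree on Name — 0 pairs.
(Salary=5, Office=546): all 2 rows agree on Name — 0 pairs.
(Salary=0, Office=529): violating pairs (6,7) — 1 pair.
(Salary=8, Office=529): all 2 rows agree on Name — 0 pairs.

2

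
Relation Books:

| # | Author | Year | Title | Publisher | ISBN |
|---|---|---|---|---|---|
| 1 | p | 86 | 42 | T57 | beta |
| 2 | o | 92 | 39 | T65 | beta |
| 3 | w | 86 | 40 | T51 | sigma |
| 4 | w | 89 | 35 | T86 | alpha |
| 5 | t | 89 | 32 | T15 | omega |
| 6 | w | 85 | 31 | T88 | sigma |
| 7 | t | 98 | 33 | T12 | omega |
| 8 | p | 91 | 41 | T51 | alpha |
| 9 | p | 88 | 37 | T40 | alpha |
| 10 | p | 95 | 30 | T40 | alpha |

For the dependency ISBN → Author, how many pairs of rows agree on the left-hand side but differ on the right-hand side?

4

ISBN=beta: violating pairs (1,2) — 1 pair.
ISBN=sigma: all 2 rows agree on Author — 0 pairs.
ISBN=alpha: violating pairs (4,8), (4,9), (4,10) — 3 pairs.
ISBN=omega: all 2 rows agree on Author — 0 pairs.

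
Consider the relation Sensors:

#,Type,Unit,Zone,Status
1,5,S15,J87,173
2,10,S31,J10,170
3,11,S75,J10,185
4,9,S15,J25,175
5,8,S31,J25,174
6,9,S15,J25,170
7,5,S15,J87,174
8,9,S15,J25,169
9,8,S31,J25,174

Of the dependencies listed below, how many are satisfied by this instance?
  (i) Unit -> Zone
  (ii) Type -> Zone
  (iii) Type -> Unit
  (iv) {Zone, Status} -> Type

3

(i) Unit -> Zone: Unit=S15: rows 1, 4, 6, 7, 8 → Zone takes values {J87, J25} — violation; Unit=S31: rows 2, 5, 9 → Zone takes values {J10, J25} — violation — fails.
(ii) Type -> Zone: every LHS value maps to a single RHS value — holds.
(iii) Type -> Unit: every LHS value maps to a single RHS value — holds.
(iv) {Zone, Status} -> Type: every LHS value maps to a single RHS value — holds.
3 of the 4 dependencies hold.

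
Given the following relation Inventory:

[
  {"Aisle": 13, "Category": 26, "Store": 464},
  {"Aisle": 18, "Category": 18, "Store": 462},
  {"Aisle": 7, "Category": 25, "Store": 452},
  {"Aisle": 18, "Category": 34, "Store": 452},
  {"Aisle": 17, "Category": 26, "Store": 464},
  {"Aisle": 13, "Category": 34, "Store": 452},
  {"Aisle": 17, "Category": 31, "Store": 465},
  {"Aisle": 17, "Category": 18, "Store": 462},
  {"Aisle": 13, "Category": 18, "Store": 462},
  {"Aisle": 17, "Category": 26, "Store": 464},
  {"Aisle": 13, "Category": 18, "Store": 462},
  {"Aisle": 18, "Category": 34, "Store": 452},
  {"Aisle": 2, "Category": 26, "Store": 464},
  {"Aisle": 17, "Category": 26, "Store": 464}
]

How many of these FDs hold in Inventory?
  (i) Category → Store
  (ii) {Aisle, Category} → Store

2

(i) Category → Store: every LHS value maps to a single RHS value — holds.
(ii) {Aisle, Category} → Store: every LHS value maps to a single RHS value — holds.
2 of the 2 dependencies hold.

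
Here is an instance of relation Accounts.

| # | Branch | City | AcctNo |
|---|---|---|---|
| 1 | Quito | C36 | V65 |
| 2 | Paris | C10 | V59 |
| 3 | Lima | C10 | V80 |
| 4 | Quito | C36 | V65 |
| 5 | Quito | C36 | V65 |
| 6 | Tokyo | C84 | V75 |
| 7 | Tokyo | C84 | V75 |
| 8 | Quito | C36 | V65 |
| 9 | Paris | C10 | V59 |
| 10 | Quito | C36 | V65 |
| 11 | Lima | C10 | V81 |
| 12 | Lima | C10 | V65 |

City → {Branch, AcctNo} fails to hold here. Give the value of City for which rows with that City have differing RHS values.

C10

City=C36: rows 1, 4, 5, 8, 10 → {Branch,AcctNo} = (Quito, V65), (Quito, V65), (Quito, V65), (Quito, V65), (Quito, V65) ✓
City=C10: rows 2, 3, 9, 11, 12 → {Branch,AcctNo} takes values {(Paris, V59), (Lima, V80), (Lima, V81), (Lima, V65)} — violation
City=C84: rows 6, 7 → {Branch,AcctNo} = (Tokyo, V75), (Tokyo, V75) ✓
The only City value with inconsistent RHS is City=C10.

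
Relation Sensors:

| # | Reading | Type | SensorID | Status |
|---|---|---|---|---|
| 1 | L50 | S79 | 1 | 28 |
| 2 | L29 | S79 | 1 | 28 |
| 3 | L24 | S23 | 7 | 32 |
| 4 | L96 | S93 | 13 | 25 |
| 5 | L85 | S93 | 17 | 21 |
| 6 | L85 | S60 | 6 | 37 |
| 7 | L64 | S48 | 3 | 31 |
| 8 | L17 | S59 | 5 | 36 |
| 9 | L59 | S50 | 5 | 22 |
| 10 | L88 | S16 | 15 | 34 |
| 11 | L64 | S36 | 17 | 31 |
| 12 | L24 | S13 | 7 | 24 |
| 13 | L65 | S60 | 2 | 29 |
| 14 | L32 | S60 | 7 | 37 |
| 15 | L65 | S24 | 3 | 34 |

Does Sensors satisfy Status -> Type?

Status=28: rows 1, 2 → Type = S79, S79 ✓
Status=32: row 3 → Type = S23 ✓
Status=25: row 4 → Type = S93 ✓
Status=21: row 5 → Type = S93 ✓
Status=37: rows 6, 14 → Type = S60, S60 ✓
Status=31: rows 7, 11 → Type takes values {S48, S36} — violation
Status=36: row 8 → Type = S59 ✓
Status=22: row 9 → Type = S50 ✓
Status=34: rows 10, 15 → Type takes values {S16, S24} — violation
Status=24: row 12 → Type = S13 ✓
Status=29: row 13 → Type = S60 ✓
Two rows agree on Status but differ on Type, so Status -> Type does not hold.

No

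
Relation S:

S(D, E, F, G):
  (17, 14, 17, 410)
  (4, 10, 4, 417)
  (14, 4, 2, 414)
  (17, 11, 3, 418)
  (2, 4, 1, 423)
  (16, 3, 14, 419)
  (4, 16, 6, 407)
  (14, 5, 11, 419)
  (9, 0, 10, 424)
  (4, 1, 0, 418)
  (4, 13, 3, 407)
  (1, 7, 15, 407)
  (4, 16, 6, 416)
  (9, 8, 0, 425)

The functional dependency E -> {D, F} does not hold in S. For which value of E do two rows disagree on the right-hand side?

4

E=14: 1 row → {D,F} = (17, 17) ✓
E=10: 1 row → {D,F} = (4, 4) ✓
E=4: 2 rows → {D,F} takes values {(14, 2), (2, 1)} — violation
E=11: 1 row → {D,F} = (17, 3) ✓
E=3: 1 row → {D,F} = (16, 14) ✓
E=16: 2 rows → {D,F} = (4, 6), (4, 6) ✓
E=5: 1 row → {D,F} = (14, 11) ✓
E=0: 1 row → {D,F} = (9, 10) ✓
E=1: 1 row → {D,F} = (4, 0) ✓
E=13: 1 row → {D,F} = (4, 3) ✓
E=7: 1 row → {D,F} = (1, 15) ✓
E=8: 1 row → {D,F} = (9, 0) ✓
The only E value with inconsistent RHS is E=4.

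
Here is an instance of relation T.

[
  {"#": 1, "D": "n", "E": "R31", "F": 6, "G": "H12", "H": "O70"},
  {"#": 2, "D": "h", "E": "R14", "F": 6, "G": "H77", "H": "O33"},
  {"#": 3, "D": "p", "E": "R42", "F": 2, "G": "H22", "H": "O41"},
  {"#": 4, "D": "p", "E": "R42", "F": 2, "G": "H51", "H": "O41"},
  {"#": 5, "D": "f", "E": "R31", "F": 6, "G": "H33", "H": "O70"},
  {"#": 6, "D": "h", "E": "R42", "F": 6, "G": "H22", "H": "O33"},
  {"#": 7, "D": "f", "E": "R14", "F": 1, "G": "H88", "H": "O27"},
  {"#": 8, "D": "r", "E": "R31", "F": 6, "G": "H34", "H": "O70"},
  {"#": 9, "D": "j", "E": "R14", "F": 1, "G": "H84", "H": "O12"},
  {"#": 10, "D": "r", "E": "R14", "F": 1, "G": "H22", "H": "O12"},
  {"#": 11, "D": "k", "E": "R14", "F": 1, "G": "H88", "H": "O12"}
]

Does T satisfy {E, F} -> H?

No

(E=R31, F=6): rows 1, 5, 8 → H = O70, O70, O70 ✓
(E=R14, F=6): row 2 → H = O33 ✓
(E=R42, F=2): rows 3, 4 → H = O41, O41 ✓
(E=R42, F=6): row 6 → H = O33 ✓
(E=R14, F=1): rows 7, 9, 10, 11 → H takes values {O27, O12} — violation
Two rows agree on {E, F} but differ on H, so {E, F} -> H does not hold.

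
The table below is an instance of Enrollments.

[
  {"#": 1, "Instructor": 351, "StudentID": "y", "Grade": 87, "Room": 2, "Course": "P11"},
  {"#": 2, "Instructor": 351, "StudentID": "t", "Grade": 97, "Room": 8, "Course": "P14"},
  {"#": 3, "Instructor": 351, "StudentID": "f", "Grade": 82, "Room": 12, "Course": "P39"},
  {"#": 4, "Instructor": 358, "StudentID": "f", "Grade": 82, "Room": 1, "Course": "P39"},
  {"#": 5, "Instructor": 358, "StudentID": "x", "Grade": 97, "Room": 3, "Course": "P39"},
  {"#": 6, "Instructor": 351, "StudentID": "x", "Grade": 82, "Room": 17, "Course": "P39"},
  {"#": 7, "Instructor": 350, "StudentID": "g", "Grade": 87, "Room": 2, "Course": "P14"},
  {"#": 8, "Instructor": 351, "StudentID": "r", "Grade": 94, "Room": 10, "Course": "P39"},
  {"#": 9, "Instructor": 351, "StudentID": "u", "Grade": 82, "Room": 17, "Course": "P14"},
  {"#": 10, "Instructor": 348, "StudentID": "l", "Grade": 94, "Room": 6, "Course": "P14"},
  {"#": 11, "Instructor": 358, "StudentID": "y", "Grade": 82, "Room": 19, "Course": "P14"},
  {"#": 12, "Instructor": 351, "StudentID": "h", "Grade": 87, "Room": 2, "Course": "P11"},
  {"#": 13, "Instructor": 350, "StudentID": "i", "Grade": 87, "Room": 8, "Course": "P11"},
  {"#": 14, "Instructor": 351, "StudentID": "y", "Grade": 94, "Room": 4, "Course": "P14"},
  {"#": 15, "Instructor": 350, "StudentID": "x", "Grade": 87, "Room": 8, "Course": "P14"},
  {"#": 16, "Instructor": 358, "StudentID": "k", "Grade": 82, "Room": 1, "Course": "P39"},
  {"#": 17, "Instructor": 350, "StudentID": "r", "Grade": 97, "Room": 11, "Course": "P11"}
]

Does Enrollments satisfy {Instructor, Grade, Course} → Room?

No

(Instructor=351, Grade=87, Course=P11): rows 1, 12 → Room = 2, 2 ✓
(Instructor=351, Grade=97, Course=P14): row 2 → Room = 8 ✓
(Instructor=351, Grade=82, Course=P39): rows 3, 6 → Room takes values {12, 17} — violation
(Instructor=358, Grade=82, Course=P39): rows 4, 16 → Room = 1, 1 ✓
(Instructor=358, Grade=97, Course=P39): row 5 → Room = 3 ✓
(Instructor=350, Grade=87, Course=P14): rows 7, 15 → Room takes values {2, 8} — violation
(Instructor=351, Grade=94, Course=P39): row 8 → Room = 10 ✓
(Instructor=351, Grade=82, Course=P14): row 9 → Room = 17 ✓
(Instructor=348, Grade=94, Course=P14): row 10 → Room = 6 ✓
(Instructor=358, Grade=82, Course=P14): row 11 → Room = 19 ✓
(Instructor=350, Grade=87, Course=P11): row 13 → Room = 8 ✓
(Instructor=351, Grade=94, Course=P14): row 14 → Room = 4 ✓
(Instructor=350, Grade=97, Course=P11): row 17 → Room = 11 ✓
Two rows agree on {Instructor, Grade, Course} but differ on Room, so {Instructor, Grade, Course} → Room does not hold.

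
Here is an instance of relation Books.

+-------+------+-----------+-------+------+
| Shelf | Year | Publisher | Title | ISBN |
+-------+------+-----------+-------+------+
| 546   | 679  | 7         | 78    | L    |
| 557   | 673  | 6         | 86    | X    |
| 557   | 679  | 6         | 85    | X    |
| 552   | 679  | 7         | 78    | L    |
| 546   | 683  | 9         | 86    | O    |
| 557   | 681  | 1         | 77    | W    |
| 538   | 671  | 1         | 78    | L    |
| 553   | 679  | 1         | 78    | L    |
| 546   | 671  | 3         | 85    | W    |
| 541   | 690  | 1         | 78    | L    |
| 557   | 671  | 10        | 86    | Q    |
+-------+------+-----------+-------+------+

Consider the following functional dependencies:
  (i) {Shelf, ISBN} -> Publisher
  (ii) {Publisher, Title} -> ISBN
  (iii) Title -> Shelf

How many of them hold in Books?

2

(i) {Shelf, ISBN} -> Publisher: every LHS value maps to a single RHS value — holds.
(ii) {Publisher, Title} -> ISBN: every LHS value maps to a single RHS value — holds.
(iii) Title -> Shelf: Title=78: 5 rows → Shelf takes values {546, 552, 538, 553, 541} — violation; Title=86: 3 rows → Shelf takes values {557, 546} — violation; Title=85: 2 rows → Shelf takes values {557, 546} — violation — fails.
2 of the 3 dependencies hold.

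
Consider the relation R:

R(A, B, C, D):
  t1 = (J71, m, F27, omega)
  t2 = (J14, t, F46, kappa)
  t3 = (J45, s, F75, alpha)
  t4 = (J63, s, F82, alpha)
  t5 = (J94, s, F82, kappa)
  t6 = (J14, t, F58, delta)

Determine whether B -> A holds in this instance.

No

B=m: row 1 → A = J71 ✓
B=t: rows 2, 6 → A = J14, J14 ✓
B=s: rows 3, 4, 5 → A takes values {J45, J63, J94} — violation
Two rows agree on B but differ on A, so B -> A does not hold.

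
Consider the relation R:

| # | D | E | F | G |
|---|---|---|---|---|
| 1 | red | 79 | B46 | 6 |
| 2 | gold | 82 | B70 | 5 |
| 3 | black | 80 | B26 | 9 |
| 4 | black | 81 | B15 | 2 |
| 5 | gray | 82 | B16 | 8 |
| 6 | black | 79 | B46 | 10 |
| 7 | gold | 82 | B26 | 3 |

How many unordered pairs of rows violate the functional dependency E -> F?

3

E=79: all 2 rows agree on F — 0 pairs.
E=82: violating pairs (2,5), (2,7), (5,7) — 3 pairs.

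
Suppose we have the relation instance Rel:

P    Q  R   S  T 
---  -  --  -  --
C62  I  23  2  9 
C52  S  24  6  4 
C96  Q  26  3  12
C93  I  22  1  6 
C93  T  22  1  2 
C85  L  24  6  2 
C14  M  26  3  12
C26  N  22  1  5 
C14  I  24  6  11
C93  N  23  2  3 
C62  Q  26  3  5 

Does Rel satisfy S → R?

Yes

S=2: 2 rows → R = 23, 23 ✓
S=6: 3 rows → R = 24, 24, 24 ✓
S=3: 3 rows → R = 26, 26, 26 ✓
S=1: 3 rows → R = 22, 22, 22 ✓
Every S value is associated with a single R value, so S → R holds.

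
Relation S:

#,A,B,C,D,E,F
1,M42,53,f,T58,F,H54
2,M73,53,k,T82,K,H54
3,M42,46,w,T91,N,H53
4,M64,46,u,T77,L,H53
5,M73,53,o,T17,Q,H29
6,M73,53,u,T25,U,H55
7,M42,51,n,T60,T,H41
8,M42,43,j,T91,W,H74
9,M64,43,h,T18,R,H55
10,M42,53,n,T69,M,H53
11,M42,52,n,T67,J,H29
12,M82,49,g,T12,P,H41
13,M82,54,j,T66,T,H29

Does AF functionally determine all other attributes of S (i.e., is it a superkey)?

Rows 3 and 10 have the same AF value (A=M42, F=H53) but are distinct tuples, so AF does not determine every attribute — not a superkey.

No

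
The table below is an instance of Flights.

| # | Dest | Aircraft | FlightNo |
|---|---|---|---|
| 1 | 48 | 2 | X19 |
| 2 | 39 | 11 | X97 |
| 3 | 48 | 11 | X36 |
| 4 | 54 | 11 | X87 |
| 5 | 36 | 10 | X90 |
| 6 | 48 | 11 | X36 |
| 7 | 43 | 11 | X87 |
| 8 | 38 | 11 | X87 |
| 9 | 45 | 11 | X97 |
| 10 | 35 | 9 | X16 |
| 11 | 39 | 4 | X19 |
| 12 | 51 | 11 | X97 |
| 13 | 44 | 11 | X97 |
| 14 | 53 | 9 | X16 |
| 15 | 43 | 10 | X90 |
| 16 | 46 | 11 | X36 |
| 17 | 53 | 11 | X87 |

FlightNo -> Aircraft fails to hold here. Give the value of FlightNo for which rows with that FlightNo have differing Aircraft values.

X19

FlightNo=X19: rows 1, 11 → Aircraft takes values {2, 4} — violation
FlightNo=X97: rows 2, 9, 12, 13 → Aircraft = 11, 11, 11, 11 ✓
FlightNo=X36: rows 3, 6, 16 → Aircraft = 11, 11, 11 ✓
FlightNo=X87: rows 4, 7, 8, 17 → Aircraft = 11, 11, 11, 11 ✓
FlightNo=X90: rows 5, 15 → Aircraft = 10, 10 ✓
FlightNo=X16: rows 10, 14 → Aircraft = 9, 9 ✓
The only FlightNo value with inconsistent Aircraft is FlightNo=X19.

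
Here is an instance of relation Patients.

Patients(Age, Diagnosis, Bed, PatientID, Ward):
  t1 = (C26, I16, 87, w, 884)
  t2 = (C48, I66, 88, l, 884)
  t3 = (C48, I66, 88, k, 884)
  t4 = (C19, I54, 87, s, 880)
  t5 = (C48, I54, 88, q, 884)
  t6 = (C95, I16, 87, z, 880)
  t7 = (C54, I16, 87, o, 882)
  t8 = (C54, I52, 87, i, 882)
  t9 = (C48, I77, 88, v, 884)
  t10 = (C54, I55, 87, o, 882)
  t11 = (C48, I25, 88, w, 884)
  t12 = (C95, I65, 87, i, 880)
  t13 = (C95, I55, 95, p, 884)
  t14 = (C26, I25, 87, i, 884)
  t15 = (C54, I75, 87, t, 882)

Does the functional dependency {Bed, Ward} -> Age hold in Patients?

No

(Bed=87, Ward=884): rows 1, 14 → Age = C26, C26 ✓
(Bed=88, Ward=884): rows 2, 3, 5, 9, 11 → Age = C48, C48, C48, C48, C48 ✓
(Bed=87, Ward=880): rows 4, 6, 12 → Age takes values {C19, C95} — violation
(Bed=87, Ward=882): rows 7, 8, 10, 15 → Age = C54, C54, C54, C54 ✓
(Bed=95, Ward=884): row 13 → Age = C95 ✓
Two rows agree on {Bed, Ward} but differ on Age, so {Bed, Ward} -> Age does not hold.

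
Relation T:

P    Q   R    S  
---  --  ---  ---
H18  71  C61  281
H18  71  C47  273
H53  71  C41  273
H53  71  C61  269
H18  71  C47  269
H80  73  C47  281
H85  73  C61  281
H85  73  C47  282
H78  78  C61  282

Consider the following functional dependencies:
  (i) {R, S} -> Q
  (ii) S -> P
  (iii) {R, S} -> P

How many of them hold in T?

0

(i) {R, S} -> Q: (R=C61, S=281): 2 rows → Q takes values {71, 73} — violation — fails.
(ii) S -> P: S=281: 3 rows → P takes values {H18, H80, H85} — violation; S=273: 2 rows → P takes values {H18, H53} — violation; S=269: 2 rows → P takes values {H53, H18} — violation; S=282: 2 rows → P takes values {H85, H78} — violation — fails.
(iii) {R, S} -> P: (R=C61, S=281): 2 rows → P takes values {H18, H85} — violation — fails.
None of the 3 dependencies hold.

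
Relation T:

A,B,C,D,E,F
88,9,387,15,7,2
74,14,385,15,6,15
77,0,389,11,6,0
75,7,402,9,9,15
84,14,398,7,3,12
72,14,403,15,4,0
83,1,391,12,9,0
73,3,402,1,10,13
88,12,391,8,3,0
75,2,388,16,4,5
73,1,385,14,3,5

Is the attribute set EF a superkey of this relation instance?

Yes

All 11 rows have distinct EF values, so EF → (all attributes) holds and EF is a superkey.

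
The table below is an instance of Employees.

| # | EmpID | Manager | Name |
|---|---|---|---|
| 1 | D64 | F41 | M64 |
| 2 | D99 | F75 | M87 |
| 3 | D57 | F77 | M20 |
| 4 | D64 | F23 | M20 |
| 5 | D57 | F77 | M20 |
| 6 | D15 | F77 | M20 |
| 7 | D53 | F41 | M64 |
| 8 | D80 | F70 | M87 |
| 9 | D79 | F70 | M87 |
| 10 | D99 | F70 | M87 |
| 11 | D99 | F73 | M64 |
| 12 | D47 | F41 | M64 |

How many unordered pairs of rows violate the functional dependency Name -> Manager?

Name=M64: violating pairs (1,11), (7,11), (11,12) — 3 pairs.
Name=M87: violating pairs (2,8), (2,9), (2,10) — 3 pairs.
Name=M20: violating pairs (3,4), (4,5), (4,6) — 3 pairs.

9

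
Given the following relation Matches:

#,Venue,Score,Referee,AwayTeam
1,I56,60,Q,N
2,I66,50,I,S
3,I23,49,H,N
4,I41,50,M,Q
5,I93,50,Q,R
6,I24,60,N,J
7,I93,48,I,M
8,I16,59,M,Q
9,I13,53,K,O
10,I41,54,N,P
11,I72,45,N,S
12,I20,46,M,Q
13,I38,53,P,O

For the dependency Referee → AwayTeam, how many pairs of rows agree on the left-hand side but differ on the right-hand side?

Referee=Q: violating pairs (1,5) — 1 pair.
Referee=I: violating pairs (2,7) — 1 pair.
Referee=M: all 3 rows agree on AwayTeam — 0 pairs.
Referee=N: violating pairs (6,10), (6,11), (10,11) — 3 pairs.

5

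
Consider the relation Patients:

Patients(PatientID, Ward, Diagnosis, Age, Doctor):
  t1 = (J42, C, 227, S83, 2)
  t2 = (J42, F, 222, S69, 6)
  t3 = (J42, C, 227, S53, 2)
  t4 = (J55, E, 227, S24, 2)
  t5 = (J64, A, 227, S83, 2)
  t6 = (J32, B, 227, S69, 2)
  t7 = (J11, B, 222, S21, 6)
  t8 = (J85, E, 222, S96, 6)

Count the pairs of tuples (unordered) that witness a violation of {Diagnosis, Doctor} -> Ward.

(Diagnosis=227, Doctor=2): violating pairs (1,4), (1,5), (1,6), (3,4), (3,5), (3,6), (4,5), (4,6), (5,6) — 9 pairs.
(Diagnosis=222, Doctor=6): violating pairs (2,7), (2,8), (7,8) — 3 pairs.

12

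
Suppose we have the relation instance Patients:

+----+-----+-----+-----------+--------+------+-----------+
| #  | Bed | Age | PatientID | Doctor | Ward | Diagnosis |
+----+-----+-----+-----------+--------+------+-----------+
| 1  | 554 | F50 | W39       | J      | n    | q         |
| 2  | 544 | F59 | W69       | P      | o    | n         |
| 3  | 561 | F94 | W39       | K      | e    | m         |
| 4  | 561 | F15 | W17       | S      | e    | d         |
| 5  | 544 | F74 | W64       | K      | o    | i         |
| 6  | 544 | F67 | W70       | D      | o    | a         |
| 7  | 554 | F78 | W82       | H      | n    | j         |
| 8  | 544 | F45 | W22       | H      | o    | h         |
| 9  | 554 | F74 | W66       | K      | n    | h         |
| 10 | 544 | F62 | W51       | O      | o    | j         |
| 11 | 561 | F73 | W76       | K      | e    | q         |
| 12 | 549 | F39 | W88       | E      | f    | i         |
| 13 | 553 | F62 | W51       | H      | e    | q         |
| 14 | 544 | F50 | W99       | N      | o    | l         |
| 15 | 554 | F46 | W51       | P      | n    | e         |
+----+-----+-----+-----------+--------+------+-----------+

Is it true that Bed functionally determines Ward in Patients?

Yes

Bed=554: rows 1, 7, 9, 15 → Ward = n, n, n, n ✓
Bed=544: rows 2, 5, 6, 8, 10, 14 → Ward = o, o, o, o, o, o ✓
Bed=561: rows 3, 4, 11 → Ward = e, e, e ✓
Bed=549: row 12 → Ward = f ✓
Bed=553: row 13 → Ward = e ✓
Every Bed value is associated with a single Ward value, so Bed → Ward holds.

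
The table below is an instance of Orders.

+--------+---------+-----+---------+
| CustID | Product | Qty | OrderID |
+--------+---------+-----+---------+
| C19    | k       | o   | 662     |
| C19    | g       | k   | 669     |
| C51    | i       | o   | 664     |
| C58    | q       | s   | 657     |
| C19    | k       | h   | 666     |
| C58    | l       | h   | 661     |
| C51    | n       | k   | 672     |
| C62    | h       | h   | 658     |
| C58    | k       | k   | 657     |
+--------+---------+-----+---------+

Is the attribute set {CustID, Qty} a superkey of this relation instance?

All 9 rows have distinct {CustID, Qty} values, so {CustID, Qty} → (all attributes) holds and {CustID, Qty} is a superkey.

Yes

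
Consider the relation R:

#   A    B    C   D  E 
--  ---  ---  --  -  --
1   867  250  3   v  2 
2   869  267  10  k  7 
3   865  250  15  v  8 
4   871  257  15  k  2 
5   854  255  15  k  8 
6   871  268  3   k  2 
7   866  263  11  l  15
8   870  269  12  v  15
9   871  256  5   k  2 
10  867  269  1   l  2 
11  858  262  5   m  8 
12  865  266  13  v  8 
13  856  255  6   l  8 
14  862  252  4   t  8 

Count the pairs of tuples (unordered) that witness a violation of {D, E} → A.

0

(D=v, E=8): all 2 rows agree on A — 0 pairs.
(D=k, E=2): all 3 rows agree on A — 0 pairs.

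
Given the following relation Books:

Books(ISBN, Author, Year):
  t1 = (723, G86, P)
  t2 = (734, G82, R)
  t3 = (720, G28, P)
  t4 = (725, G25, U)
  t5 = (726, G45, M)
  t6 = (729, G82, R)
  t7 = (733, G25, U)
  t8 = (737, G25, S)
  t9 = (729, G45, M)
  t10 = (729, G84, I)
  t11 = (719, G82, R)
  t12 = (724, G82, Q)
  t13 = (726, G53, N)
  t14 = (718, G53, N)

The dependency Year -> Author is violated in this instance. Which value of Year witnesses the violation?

P

Year=P: rows 1, 3 → Author takes values {G86, G28} — violation
Year=R: rows 2, 6, 11 → Author = G82, G82, G82 ✓
Year=U: rows 4, 7 → Author = G25, G25 ✓
Year=M: rows 5, 9 → Author = G45, G45 ✓
Year=S: row 8 → Author = G25 ✓
Year=I: row 10 → Author = G84 ✓
Year=Q: row 12 → Author = G82 ✓
Year=N: rows 13, 14 → Author = G53, G53 ✓
The only Year value with inconsistent Author is Year=P.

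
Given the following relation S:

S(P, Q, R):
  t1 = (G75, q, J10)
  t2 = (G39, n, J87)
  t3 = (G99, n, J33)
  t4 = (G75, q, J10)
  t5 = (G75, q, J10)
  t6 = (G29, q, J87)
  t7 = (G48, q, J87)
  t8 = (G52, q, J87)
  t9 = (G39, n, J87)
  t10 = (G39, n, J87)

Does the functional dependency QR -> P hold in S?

No

(Q=q, R=J10): rows 1, 4, 5 → P = G75, G75, G75 ✓
(Q=n, R=J87): rows 2, 9, 10 → P = G39, G39, G39 ✓
(Q=n, R=J33): row 3 → P = G99 ✓
(Q=q, R=J87): rows 6, 7, 8 → P takes values {G29, G48, G52} — violation
Two rows agree on QR but differ on P, so QR -> P does not hold.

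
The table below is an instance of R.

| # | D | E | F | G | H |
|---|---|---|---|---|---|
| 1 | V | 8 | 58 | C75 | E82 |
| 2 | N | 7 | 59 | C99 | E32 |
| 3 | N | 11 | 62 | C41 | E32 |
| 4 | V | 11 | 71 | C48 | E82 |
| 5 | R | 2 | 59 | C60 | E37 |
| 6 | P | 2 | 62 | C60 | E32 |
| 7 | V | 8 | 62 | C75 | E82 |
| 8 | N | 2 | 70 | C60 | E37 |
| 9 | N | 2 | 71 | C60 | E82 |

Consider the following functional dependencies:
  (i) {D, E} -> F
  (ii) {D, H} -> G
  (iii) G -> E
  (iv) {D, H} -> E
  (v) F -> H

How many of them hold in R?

1

(i) {D, E} -> F: (D=V, E=8): rows 1, 7 → F takes values {58, 62} — violation; (D=N, E=2): rows 8, 9 → F takes values {70, 71} — violation — fails.
(ii) {D, H} -> G: (D=V, H=E82): rows 1, 4, 7 → G takes values {C75, C48} — violation; (D=N, H=E32): rows 2, 3 → G takes values {C99, C41} — violation — fails.
(iii) G -> E: every LHS value maps to a single RHS value — holds.
(iv) {D, H} -> E: (D=V, H=E82): rows 1, 4, 7 → E takes values {8, 11} — violation; (D=N, H=E32): rows 2, 3 → E takes values {7, 11} — violation — fails.
(v) F -> H: F=59: rows 2, 5 → H takes values {E32, E37} — violation; F=62: rows 3, 6, 7 → H takes values {E32, E82} — violation — fails.
1 of the 5 dependencies holds.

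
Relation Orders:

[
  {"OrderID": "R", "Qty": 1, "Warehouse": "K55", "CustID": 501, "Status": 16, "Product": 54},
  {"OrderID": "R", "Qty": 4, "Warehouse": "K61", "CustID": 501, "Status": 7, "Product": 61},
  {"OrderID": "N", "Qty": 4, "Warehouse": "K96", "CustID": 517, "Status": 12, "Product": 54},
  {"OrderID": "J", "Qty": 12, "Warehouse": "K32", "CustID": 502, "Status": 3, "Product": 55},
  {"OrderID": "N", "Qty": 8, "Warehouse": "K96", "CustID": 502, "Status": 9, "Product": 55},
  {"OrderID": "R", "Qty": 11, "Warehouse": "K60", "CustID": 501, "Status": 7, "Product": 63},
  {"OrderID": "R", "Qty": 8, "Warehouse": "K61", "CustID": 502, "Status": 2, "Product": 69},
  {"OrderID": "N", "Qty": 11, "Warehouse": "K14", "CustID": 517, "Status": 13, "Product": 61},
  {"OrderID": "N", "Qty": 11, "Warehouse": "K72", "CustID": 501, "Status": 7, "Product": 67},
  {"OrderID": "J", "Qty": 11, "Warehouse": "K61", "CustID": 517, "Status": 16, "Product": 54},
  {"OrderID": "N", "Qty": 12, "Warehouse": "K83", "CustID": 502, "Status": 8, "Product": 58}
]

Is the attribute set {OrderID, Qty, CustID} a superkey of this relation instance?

All 11 rows have distinct {OrderID, Qty, CustID} values, so {OrderID, Qty, CustID} → (all attributes) holds and {OrderID, Qty, CustID} is a superkey.

Yes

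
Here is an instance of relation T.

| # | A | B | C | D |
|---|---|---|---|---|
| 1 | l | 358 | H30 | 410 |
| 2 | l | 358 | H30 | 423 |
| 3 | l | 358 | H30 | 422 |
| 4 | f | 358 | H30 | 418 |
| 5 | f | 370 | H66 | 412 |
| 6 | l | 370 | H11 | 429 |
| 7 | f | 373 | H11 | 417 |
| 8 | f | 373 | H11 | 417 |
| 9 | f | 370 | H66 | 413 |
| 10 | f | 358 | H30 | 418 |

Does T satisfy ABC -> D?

No

(A=l, B=358, C=H30): rows 1, 2, 3 → D takes values {410, 423, 422} — violation
(A=f, B=358, C=H30): rows 4, 10 → D = 418, 418 ✓
(A=f, B=370, C=H66): rows 5, 9 → D takes values {412, 413} — violation
(A=l, B=370, C=H11): row 6 → D = 429 ✓
(A=f, B=373, C=H11): rows 7, 8 → D = 417, 417 ✓
Two rows agree on ABC but differ on D, so ABC -> D does not hold.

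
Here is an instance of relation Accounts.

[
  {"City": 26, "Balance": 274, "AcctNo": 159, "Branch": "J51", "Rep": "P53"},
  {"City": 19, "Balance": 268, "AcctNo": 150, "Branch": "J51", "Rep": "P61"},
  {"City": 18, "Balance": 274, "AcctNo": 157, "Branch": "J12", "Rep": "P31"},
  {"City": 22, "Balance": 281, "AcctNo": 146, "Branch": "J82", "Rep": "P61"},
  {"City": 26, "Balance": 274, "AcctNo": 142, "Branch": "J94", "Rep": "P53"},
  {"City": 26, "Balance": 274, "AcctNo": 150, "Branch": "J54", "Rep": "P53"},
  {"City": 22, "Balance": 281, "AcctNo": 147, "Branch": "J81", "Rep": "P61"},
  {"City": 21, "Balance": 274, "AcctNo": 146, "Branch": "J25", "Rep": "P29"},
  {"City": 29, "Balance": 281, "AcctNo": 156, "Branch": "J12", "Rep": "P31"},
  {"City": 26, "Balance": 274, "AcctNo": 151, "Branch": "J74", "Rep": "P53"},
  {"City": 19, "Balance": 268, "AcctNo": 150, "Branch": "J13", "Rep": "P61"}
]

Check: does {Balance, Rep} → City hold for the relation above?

Yes

(Balance=274, Rep=P53): 4 rows → City = 26, 26, 26, 26 ✓
(Balance=268, Rep=P61): 2 rows → City = 19, 19 ✓
(Balance=274, Rep=P31): 1 row → City = 18 ✓
(Balance=281, Rep=P61): 2 rows → City = 22, 22 ✓
(Balance=274, Rep=P29): 1 row → City = 21 ✓
(Balance=281, Rep=P31): 1 row → City = 29 ✓
Every {Balance, Rep} value is associated with a single City value, so {Balance, Rep} → City holds.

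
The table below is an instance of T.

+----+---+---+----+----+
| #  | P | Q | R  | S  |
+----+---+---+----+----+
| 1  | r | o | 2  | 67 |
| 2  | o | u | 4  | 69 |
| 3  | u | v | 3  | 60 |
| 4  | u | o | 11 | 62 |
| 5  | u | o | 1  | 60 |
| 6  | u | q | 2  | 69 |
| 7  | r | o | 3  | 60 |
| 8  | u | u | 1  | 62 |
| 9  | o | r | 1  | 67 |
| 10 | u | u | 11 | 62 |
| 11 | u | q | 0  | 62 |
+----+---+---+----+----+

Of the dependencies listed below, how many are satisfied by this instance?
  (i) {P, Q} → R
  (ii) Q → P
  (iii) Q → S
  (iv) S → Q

(i) {P, Q} → R: (P=r, Q=o): rows 1, 7 → R takes values {2, 3} — violation; (P=u, Q=o): rows 4, 5 → R takes values {11, 1} — violation; (P=u, Q=q): rows 6, 11 → R takes values {2, 0} — violation; (P=u, Q=u): rows 8, 10 → R takes values {1, 11} — violation — fails.
(ii) Q → P: Q=o: rows 1, 4, 5, 7 → P takes values {r, u} — violation; Q=u: rows 2, 8, 10 → P takes values {o, u} — violation — fails.
(iii) Q → S: Q=o: rows 1, 4, 5, 7 → S takes values {67, 62, 60} — violation; Q=u: rows 2, 8, 10 → S takes values {69, 62} — violation; Q=q: rows 6, 11 → S takes values {69, 62} — violation — fails.
(iv) S → Q: S=67: rows 1, 9 → Q takes values {o, r} — violation; S=69: rows 2, 6 → Q takes values {u, q} — violation; S=60: rows 3, 5, 7 → Q takes values {v, o} — violation; S=62: rows 4, 8, 10, 11 → Q takes values {o, u, q} — violation — fails.
None of the 4 dependencies hold.

0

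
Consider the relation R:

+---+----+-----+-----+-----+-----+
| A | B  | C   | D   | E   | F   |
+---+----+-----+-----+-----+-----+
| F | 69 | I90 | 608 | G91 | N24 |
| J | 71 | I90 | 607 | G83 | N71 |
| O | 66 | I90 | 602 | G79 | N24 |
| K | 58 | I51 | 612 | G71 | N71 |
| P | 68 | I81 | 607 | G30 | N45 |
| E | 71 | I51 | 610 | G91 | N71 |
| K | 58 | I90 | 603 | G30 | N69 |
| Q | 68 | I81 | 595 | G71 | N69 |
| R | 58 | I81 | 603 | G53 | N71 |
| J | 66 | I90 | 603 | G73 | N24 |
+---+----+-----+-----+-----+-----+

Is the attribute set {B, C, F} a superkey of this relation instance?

No

Two distinct rows share (B=66, C=I90, F=N24), so {B, C, F} does not determine every attribute — not a superkey.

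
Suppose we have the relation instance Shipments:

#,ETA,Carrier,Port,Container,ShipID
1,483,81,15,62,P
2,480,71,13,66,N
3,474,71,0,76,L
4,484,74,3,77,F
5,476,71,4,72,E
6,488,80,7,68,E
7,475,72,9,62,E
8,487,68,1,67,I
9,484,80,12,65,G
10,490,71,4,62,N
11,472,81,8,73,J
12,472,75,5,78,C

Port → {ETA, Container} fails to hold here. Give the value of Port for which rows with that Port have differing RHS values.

Port=15: row 1 → {ETA,Container} = (483, 62) ✓
Port=13: row 2 → {ETA,Container} = (480, 66) ✓
Port=0: row 3 → {ETA,Container} = (474, 76) ✓
Port=3: row 4 → {ETA,Container} = (484, 77) ✓
Port=4: rows 5, 10 → {ETA,Container} takes values {(476, 72), (490, 62)} — violation
Port=7: row 6 → {ETA,Container} = (488, 68) ✓
Port=9: row 7 → {ETA,Container} = (475, 62) ✓
Port=1: row 8 → {ETA,Container} = (487, 67) ✓
Port=12: row 9 → {ETA,Container} = (484, 65) ✓
Port=8: row 11 → {ETA,Container} = (472, 73) ✓
Port=5: row 12 → {ETA,Container} = (472, 78) ✓
The only Port value with inconsistent RHS is Port=4.

4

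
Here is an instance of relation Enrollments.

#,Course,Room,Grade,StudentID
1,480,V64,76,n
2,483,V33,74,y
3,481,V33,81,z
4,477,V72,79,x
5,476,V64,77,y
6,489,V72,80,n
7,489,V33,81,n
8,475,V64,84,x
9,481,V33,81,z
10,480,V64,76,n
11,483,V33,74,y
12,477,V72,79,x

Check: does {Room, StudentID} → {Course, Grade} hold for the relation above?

(Room=V64, StudentID=n): rows 1, 10 → {Course,Grade} = (480, 76), (480, 76) ✓
(Room=V33, StudentID=y): rows 2, 11 → {Course,Grade} = (483, 74), (483, 74) ✓
(Room=V33, StudentID=z): rows 3, 9 → {Course,Grade} = (481, 81), (481, 81) ✓
(Room=V72, StudentID=x): rows 4, 12 → {Course,Grade} = (477, 79), (477, 79) ✓
(Room=V64, StudentID=y): row 5 → {Course,Grade} = (476, 77) ✓
(Room=V72, StudentID=n): row 6 → {Course,Grade} = (489, 80) ✓
(Room=V33, StudentID=n): row 7 → {Course,Grade} = (489, 81) ✓
(Room=V64, StudentID=x): row 8 → {Course,Grade} = (475, 84) ✓
Every {Room, StudentID} value is associated with a single {Course, Grade} value, so {Room, StudentID} → {Course, Grade} holds.

Yes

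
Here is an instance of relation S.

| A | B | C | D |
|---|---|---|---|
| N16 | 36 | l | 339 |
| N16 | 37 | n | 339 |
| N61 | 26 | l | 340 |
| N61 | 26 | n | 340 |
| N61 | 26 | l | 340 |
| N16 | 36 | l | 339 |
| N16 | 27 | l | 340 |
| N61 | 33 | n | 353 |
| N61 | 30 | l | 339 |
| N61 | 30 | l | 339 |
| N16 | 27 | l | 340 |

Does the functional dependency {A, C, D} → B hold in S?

Yes

(A=N16, C=l, D=339): 2 rows → B = 36, 36 ✓
(A=N16, C=n, D=339): 1 row → B = 37 ✓
(A=N61, C=l, D=340): 2 rows → B = 26, 26 ✓
(A=N61, C=n, D=340): 1 row → B = 26 ✓
(A=N16, C=l, D=340): 2 rows → B = 27, 27 ✓
(A=N61, C=n, D=353): 1 row → B = 33 ✓
(A=N61, C=l, D=339): 2 rows → B = 30, 30 ✓
Every {A, C, D} value is associated with a single B value, so {A, C, D} → B holds.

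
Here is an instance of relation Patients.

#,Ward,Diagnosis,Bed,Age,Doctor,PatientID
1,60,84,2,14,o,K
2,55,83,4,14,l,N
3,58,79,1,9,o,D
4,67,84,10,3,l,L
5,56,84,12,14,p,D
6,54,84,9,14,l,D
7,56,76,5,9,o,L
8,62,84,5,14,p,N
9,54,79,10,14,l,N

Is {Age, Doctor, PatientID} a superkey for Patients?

No

Rows 2 and 9 have the same {Age, Doctor, PatientID} value (Age=14, Doctor=l, PatientID=N) but are distinct tuples, so {Age, Doctor, PatientID} does not determine every attribute — not a superkey.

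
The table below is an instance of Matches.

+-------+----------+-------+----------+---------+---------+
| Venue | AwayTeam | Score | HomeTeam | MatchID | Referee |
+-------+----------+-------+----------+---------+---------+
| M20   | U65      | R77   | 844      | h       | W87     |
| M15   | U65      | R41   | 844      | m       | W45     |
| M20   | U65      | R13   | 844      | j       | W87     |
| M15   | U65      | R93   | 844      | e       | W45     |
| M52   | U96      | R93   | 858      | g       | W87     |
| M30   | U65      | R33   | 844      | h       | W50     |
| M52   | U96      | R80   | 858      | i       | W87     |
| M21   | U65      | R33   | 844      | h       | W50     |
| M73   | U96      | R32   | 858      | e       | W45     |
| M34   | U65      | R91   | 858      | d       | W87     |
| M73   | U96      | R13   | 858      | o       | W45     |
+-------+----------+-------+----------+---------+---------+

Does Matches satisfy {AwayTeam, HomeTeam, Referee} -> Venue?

No

(AwayTeam=U65, HomeTeam=844, Referee=W87): 2 rows → Venue = M20, M20 ✓
(AwayTeam=U65, HomeTeam=844, Referee=W45): 2 rows → Venue = M15, M15 ✓
(AwayTeam=U96, HomeTeam=858, Referee=W87): 2 rows → Venue = M52, M52 ✓
(AwayTeam=U65, HomeTeam=844, Referee=W50): 2 rows → Venue takes values {M30, M21} — violation
(AwayTeam=U96, HomeTeam=858, Referee=W45): 2 rows → Venue = M73, M73 ✓
(AwayTeam=U65, HomeTeam=858, Referee=W87): 1 row → Venue = M34 ✓
Two rows agree on {AwayTeam, HomeTeam, Referee} but differ on Venue, so {AwayTeam, HomeTeam, Referee} -> Venue does not hold.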